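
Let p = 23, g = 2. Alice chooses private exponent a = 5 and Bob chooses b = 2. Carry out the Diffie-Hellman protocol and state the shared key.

Bob sends B = g^b mod p = 2^2 mod 23.
2^1 ≡ 2 (mod 23)
2^2 = (2^1)^2 ≡ 2^2 = 4 ≡ 4 (mod 23)
So B = 4. Alice then computes K = B^a mod p = 4^5 mod 23.
4^1 ≡ 4 (mod 23)
4^2 = (4^1)^2 ≡ 4^2 = 16 ≡ 16 (mod 23)
4^4 = (4^2)^2 ≡ 16^2 = 256 ≡ 3 (mod 23)
4^5 = 4^4 · 4^1 ≡ 3 · 4 ≡ 12 (mod 23).

12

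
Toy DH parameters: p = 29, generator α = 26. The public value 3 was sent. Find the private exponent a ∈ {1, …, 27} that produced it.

Try successive powers of 26 modulo 29:
26^1 ≡ 26
26^2 ≡ 9
26^3 ≡ 2
26^4 ≡ 23
26^5 ≡ 18
26^6 ≡ 4
26^7 ≡ 17
26^8 ≡ 7
26^9 ≡ 8
26^10 ≡ 5
26^11 ≡ 14
26^12 ≡ 16
26^13 ≡ 10
26^14 ≡ 28
26^15 ≡ 3
Found: a = 15.

15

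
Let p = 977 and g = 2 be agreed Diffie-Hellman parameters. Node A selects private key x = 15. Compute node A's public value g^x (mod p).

527

Public value = 2^15 (mod 977).
2^1 ≡ 2 (mod 977)
2^2 = (2^1)^2 ≡ 2^2 = 4 ≡ 4 (mod 977)
2^4 = (2^2)^2 ≡ 4^2 = 16 ≡ 16 (mod 977)
2^8 = (2^4)^2 ≡ 16^2 = 256 ≡ 256 (mod 977)
2^15 = 2^8 · 2^4 · 2^2 · 2^1 ≡ 256 · 16 · 4 · 2 ≡ 527 (mod 977).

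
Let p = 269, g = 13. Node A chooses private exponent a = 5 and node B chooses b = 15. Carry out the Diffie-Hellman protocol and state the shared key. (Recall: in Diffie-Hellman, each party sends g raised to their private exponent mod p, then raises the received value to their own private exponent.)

Node B sends B = g^b mod p = 13^15 mod 269.
13^1 ≡ 13 (mod 269)
13^2 = (13^1)^2 ≡ 13^2 = 169 ≡ 169 (mod 269)
13^4 = (13^2)^2 ≡ 169^2 = 28561 ≡ 47 (mod 269)
13^8 = (13^4)^2 ≡ 47^2 = 2209 ≡ 57 (mod 269)
13^15 = 13^8 · 13^4 · 13^2 · 13^1 ≡ 57 · 47 · 169 · 13 ≡ 43 (mod 269).
So B = 43. Node A then computes K = B^a mod p = 43^5 mod 269.
43^1 ≡ 43 (mod 269)
43^2 = (43^1)^2 ≡ 43^2 = 1849 ≡ 235 (mod 269)
43^4 = (43^2)^2 ≡ 235^2 = 55225 ≡ 80 (mod 269)
43^5 = 43^4 · 43^1 ≡ 80 · 43 ≡ 212 (mod 269).

212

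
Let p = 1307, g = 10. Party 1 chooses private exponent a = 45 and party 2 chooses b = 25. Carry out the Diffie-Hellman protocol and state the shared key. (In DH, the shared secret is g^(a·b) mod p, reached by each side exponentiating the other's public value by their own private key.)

30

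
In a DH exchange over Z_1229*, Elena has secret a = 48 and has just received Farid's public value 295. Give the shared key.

484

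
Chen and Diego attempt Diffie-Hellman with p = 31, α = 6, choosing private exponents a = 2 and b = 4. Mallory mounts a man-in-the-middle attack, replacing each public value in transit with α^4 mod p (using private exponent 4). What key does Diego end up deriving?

25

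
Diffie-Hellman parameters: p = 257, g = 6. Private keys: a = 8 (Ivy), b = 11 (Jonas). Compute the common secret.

Jonas sends B = g^b mod p = 6^11 mod 257.
6^1 ≡ 6 (mod 257)
6^2 = (6^1)^2 ≡ 6^2 = 36 ≡ 36 (mod 257)
6^4 = (6^2)^2 ≡ 36^2 = 1296 ≡ 11 (mod 257)
6^8 = (6^4)^2 ≡ 11^2 = 121 ≡ 121 (mod 257)
6^11 = 6^8 · 6^2 · 6^1 ≡ 121 · 36 · 6 ≡ 179 (mod 257).
So B = 179. Ivy then computes K = B^a mod p = 179^8 mod 257.
179^1 ≡ 179 (mod 257)
179^2 = (179^1)^2 ≡ 179^2 = 32041 ≡ 173 (mod 257)
179^4 = (179^2)^2 ≡ 173^2 = 29929 ≡ 117 (mod 257)
179^8 = (179^4)^2 ≡ 117^2 = 13689 ≡ 68 (mod 257)

68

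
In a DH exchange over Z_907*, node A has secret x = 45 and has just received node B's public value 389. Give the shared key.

Shared key K = 389^45 mod 907.
389^1 ≡ 389 (mod 907)
389^2 = (389^1)^2 ≡ 389^2 = 151321 ≡ 759 (mod 907)
389^4 = (389^2)^2 ≡ 759^2 = 576081 ≡ 136 (mod 907)
389^8 = (389^4)^2 ≡ 136^2 = 18496 ≡ 356 (mod 907)
389^16 = (389^8)^2 ≡ 356^2 = 126736 ≡ 663 (mod 907)
389^32 = (389^16)^2 ≡ 663^2 = 439569 ≡ 581 (mod 907)
389^45 = 389^32 · 389^8 · 389^4 · 389^1 ≡ 581 · 356 · 136 · 389 ≡ 129 (mod 907).

129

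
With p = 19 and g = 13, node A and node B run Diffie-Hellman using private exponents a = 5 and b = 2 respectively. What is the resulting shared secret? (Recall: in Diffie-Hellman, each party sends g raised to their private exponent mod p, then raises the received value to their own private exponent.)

Node B sends B = g^b mod p = 13^2 mod 19.
13^1 ≡ 13 (mod 19)
13^2 = (13^1)^2 ≡ 13^2 = 169 ≡ 17 (mod 19)
So B = 17. Node A then computes K = B^a mod p = 17^5 mod 19.
17^1 ≡ 17 (mod 19)
17^2 = (17^1)^2 ≡ 17^2 = 289 ≡ 4 (mod 19)
17^4 = (17^2)^2 ≡ 4^2 = 16 ≡ 16 (mod 19)
17^5 = 17^4 · 17^1 ≡ 16 · 17 ≡ 6 (mod 19).

6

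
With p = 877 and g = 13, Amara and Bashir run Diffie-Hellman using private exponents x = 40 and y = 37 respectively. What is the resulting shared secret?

Amara sends A = g^x mod p = 13^40 mod 877.
13^1 ≡ 13 (mod 877)
13^2 = (13^1)^2 ≡ 13^2 = 169 ≡ 169 (mod 877)
13^4 = (13^2)^2 ≡ 169^2 = 28561 ≡ 497 (mod 877)
13^8 = (13^4)^2 ≡ 497^2 = 247009 ≡ 572 (mod 877)
13^16 = (13^8)^2 ≡ 572^2 = 327184 ≡ 63 (mod 877)
13^32 = (13^16)^2 ≡ 63^2 = 3969 ≡ 461 (mod 877)
13^40 = 13^32 · 13^8 ≡ 461 · 572 ≡ 592 (mod 877).
So A = 592. Bashir then computes K = A^y mod p = 592^37 mod 877.
592^1 ≡ 592 (mod 877)
592^2 = (592^1)^2 ≡ 592^2 = 350464 ≡ 541 (mod 877)
592^4 = (592^2)^2 ≡ 541^2 = 292681 ≡ 640 (mod 877)
592^8 = (592^4)^2 ≡ 640^2 = 409600 ≡ 41 (mod 877)
592^16 = (592^8)^2 ≡ 41^2 = 1681 ≡ 804 (mod 877)
592^32 = (592^16)^2 ≡ 804^2 = 646416 ≡ 67 (mod 877)
592^37 = 592^32 · 592^4 · 592^1 ≡ 67 · 640 · 592 ≡ 195 (mod 877).

195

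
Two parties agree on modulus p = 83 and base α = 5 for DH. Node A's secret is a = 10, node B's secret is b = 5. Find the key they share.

31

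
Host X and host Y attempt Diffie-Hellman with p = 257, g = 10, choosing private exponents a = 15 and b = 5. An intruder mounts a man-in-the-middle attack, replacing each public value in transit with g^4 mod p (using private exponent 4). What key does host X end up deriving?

44

Host X receives an intruder's public value M = 10^4 mod 257 instead of the honest one.
10^1 ≡ 10 (mod 257)
10^2 = (10^1)^2 ≡ 10^2 = 100 ≡ 100 (mod 257)
10^4 = (10^2)^2 ≡ 100^2 = 10000 ≡ 234 (mod 257)
So M = 234. Host X computes K = M^15 mod 257.
234^1 ≡ 234 (mod 257)
234^2 = (234^1)^2 ≡ 234^2 = 54756 ≡ 15 (mod 257)
234^4 = (234^2)^2 ≡ 15^2 = 225 ≡ 225 (mod 257)
234^8 = (234^4)^2 ≡ 225^2 = 50625 ≡ 253 (mod 257)
234^15 = 234^8 · 234^4 · 234^2 · 234^1 ≡ 253 · 225 · 15 · 234 ≡ 44 (mod 257).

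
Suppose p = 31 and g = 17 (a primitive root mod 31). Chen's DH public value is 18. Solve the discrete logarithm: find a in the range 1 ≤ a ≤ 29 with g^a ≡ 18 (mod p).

8

Try successive powers of 17 modulo 31:
17^1 ≡ 17
17^2 ≡ 10
17^3 ≡ 15
17^4 ≡ 7
17^5 ≡ 26
17^6 ≡ 8
17^7 ≡ 12
17^8 ≡ 18
Found: a = 8.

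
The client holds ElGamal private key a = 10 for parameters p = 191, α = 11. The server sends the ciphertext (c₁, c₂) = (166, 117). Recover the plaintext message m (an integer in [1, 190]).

Shared mask s = c₁^a mod p = 166^10 mod 191.
166^1 ≡ 166 (mod 191)
166^2 = (166^1)^2 ≡ 166^2 = 27556 ≡ 52 (mod 191)
166^4 = (166^2)^2 ≡ 52^2 = 2704 ≡ 30 (mod 191)
166^8 = (166^4)^2 ≡ 30^2 = 900 ≡ 136 (mod 191)
166^10 = 166^8 · 166^2 ≡ 136 · 52 ≡ 5 (mod 191).
So s = 5; s⁻¹ ≡ 153 (mod 191).
m = c₂ · s⁻¹ mod 191 = 117 · 153 mod 191 = 138.

138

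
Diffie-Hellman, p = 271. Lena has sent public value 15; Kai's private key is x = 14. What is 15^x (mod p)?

11

Shared key K = 15^14 mod 271.
15^1 ≡ 15 (mod 271)
15^2 = (15^1)^2 ≡ 15^2 = 225 ≡ 225 (mod 271)
15^4 = (15^2)^2 ≡ 225^2 = 50625 ≡ 219 (mod 271)
15^8 = (15^4)^2 ≡ 219^2 = 47961 ≡ 265 (mod 271)
15^14 = 15^8 · 15^4 · 15^2 ≡ 265 · 219 · 225 ≡ 11 (mod 271).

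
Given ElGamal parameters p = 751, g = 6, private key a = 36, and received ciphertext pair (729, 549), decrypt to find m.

242

Shared mask s = c₁^a mod p = 729^36 mod 751.
729^1 ≡ 729 (mod 751)
729^2 = (729^1)^2 ≡ 729^2 = 531441 ≡ 484 (mod 751)
729^4 = (729^2)^2 ≡ 484^2 = 234256 ≡ 695 (mod 751)
729^8 = (729^4)^2 ≡ 695^2 = 483025 ≡ 132 (mod 751)
729^16 = (729^8)^2 ≡ 132^2 = 17424 ≡ 151 (mod 751)
729^32 = (729^16)^2 ≡ 151^2 = 22801 ≡ 271 (mod 751)
729^36 = 729^32 · 729^4 ≡ 271 · 695 ≡ 595 (mod 751).
So s = 595; s⁻¹ ≡ 207 (mod 751).
m = c₂ · s⁻¹ mod 751 = 549 · 207 mod 751 = 242.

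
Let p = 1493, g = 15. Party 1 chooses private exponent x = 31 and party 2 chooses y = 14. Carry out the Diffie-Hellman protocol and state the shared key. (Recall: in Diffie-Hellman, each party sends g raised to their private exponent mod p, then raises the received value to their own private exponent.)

1217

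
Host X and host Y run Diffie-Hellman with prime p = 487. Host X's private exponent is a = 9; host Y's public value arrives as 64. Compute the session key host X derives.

Shared key K = 64^9 mod 487.
64^1 ≡ 64 (mod 487)
64^2 = (64^1)^2 ≡ 64^2 = 4096 ≡ 200 (mod 487)
64^4 = (64^2)^2 ≡ 200^2 = 40000 ≡ 66 (mod 487)
64^8 = (64^4)^2 ≡ 66^2 = 4356 ≡ 460 (mod 487)
64^9 = 64^8 · 64^1 ≡ 460 · 64 ≡ 220 (mod 487).

220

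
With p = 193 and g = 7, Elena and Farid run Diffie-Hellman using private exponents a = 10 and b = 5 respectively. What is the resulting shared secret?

49

Farid sends B = g^b mod p = 7^5 mod 193.
7^1 ≡ 7 (mod 193)
7^2 = (7^1)^2 ≡ 7^2 = 49 ≡ 49 (mod 193)
7^4 = (7^2)^2 ≡ 49^2 = 2401 ≡ 85 (mod 193)
7^5 = 7^4 · 7^1 ≡ 85 · 7 ≡ 16 (mod 193).
So B = 16. Elena then computes K = B^a mod p = 16^10 mod 193.
16^1 ≡ 16 (mod 193)
16^2 = (16^1)^2 ≡ 16^2 = 256 ≡ 63 (mod 193)
16^4 = (16^2)^2 ≡ 63^2 = 3969 ≡ 109 (mod 193)
16^8 = (16^4)^2 ≡ 109^2 = 11881 ≡ 108 (mod 193)
16^10 = 16^8 · 16^2 ≡ 108 · 63 ≡ 49 (mod 193).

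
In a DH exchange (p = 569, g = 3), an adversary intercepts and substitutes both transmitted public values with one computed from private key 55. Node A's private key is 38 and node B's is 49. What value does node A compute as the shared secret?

98

Node A receives an adversary's public value M = 3^55 mod 569 instead of the honest one.
3^1 ≡ 3 (mod 569)
3^2 = (3^1)^2 ≡ 3^2 = 9 ≡ 9 (mod 569)
3^4 = (3^2)^2 ≡ 9^2 = 81 ≡ 81 (mod 569)
3^8 = (3^4)^2 ≡ 81^2 = 6561 ≡ 302 (mod 569)
3^16 = (3^8)^2 ≡ 302^2 = 91204 ≡ 164 (mod 569)
3^32 = (3^16)^2 ≡ 164^2 = 26896 ≡ 153 (mod 569)
3^55 = 3^32 · 3^16 · 3^4 · 3^2 · 3^1 ≡ 153 · 164 · 81 · 9 · 3 ≡ 137 (mod 569).
So M = 137. Node A computes K = M^38 mod 569.
137^1 ≡ 137 (mod 569)
137^2 = (137^1)^2 ≡ 137^2 = 18769 ≡ 561 (mod 569)
137^4 = (137^2)^2 ≡ 561^2 = 314721 ≡ 64 (mod 569)
137^8 = (137^4)^2 ≡ 64^2 = 4096 ≡ 113 (mod 569)
137^16 = (137^8)^2 ≡ 113^2 = 12769 ≡ 251 (mod 569)
137^32 = (137^16)^2 ≡ 251^2 = 63001 ≡ 411 (mod 569)
137^38 = 137^32 · 137^4 · 137^2 ≡ 411 · 64 · 561 ≡ 98 (mod 569).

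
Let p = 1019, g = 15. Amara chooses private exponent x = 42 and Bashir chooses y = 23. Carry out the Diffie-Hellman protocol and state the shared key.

Amara sends A = g^x mod p = 15^42 mod 1019.
15^1 ≡ 15 (mod 1019)
15^2 = (15^1)^2 ≡ 15^2 = 225 ≡ 225 (mod 1019)
15^4 = (15^2)^2 ≡ 225^2 = 50625 ≡ 694 (mod 1019)
15^8 = (15^4)^2 ≡ 694^2 = 481636 ≡ 668 (mod 1019)
15^16 = (15^8)^2 ≡ 668^2 = 446224 ≡ 921 (mod 1019)
15^32 = (15^16)^2 ≡ 921^2 = 848241 ≡ 433 (mod 1019)
15^42 = 15^32 · 15^8 · 15^2 ≡ 433 · 668 · 225 ≡ 446 (mod 1019).
So A = 446. Bashir then computes K = A^y mod p = 446^23 mod 1019.
446^1 ≡ 446 (mod 1019)
446^2 = (446^1)^2 ≡ 446^2 = 198916 ≡ 211 (mod 1019)
446^4 = (446^2)^2 ≡ 211^2 = 44521 ≡ 704 (mod 1019)
446^8 = (446^4)^2 ≡ 704^2 = 495616 ≡ 382 (mod 1019)
446^16 = (446^8)^2 ≡ 382^2 = 145924 ≡ 207 (mod 1019)
446^23 = 446^16 · 446^4 · 446^2 · 446^1 ≡ 207 · 704 · 211 · 446 ≡ 881 (mod 1019).

881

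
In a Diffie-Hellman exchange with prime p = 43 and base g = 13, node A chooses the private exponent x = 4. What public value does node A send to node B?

Public value = 13^4 (mod 43).
13^1 ≡ 13 (mod 43)
13^2 = (13^1)^2 ≡ 13^2 = 169 ≡ 40 (mod 43)
13^4 = (13^2)^2 ≡ 40^2 = 1600 ≡ 9 (mod 43)

9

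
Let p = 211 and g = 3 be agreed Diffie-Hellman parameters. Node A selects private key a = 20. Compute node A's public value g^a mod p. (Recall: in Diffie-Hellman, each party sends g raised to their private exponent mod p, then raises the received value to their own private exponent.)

117

Public value = 3^20 mod 211.
3^1 ≡ 3 (mod 211)
3^2 = (3^1)^2 ≡ 3^2 = 9 ≡ 9 (mod 211)
3^4 = (3^2)^2 ≡ 9^2 = 81 ≡ 81 (mod 211)
3^8 = (3^4)^2 ≡ 81^2 = 6561 ≡ 20 (mod 211)
3^16 = (3^8)^2 ≡ 20^2 = 400 ≡ 189 (mod 211)
3^20 = 3^16 · 3^4 ≡ 189 · 81 ≡ 117 (mod 211).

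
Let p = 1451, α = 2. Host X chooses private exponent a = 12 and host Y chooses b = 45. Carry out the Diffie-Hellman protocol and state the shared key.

Host Y sends B = α^b mod p = 2^45 mod 1451.
2^1 ≡ 2 (mod 1451)
2^2 = (2^1)^2 ≡ 2^2 = 4 ≡ 4 (mod 1451)
2^4 = (2^2)^2 ≡ 4^2 = 16 ≡ 16 (mod 1451)
2^8 = (2^4)^2 ≡ 16^2 = 256 ≡ 256 (mod 1451)
2^16 = (2^8)^2 ≡ 256^2 = 65536 ≡ 241 (mod 1451)
2^32 = (2^16)^2 ≡ 241^2 = 58081 ≡ 41 (mod 1451)
2^45 = 2^32 · 2^8 · 2^4 · 2^1 ≡ 41 · 256 · 16 · 2 ≡ 691 (mod 1451).
So B = 691. Host X then computes K = B^a mod p = 691^12 mod 1451.
691^1 ≡ 691 (mod 1451)
691^2 = (691^1)^2 ≡ 691^2 = 477481 ≡ 102 (mod 1451)
691^4 = (691^2)^2 ≡ 102^2 = 10404 ≡ 247 (mod 1451)
691^8 = (691^4)^2 ≡ 247^2 = 61009 ≡ 67 (mod 1451)
691^12 = 691^8 · 691^4 ≡ 67 · 247 ≡ 588 (mod 1451).

588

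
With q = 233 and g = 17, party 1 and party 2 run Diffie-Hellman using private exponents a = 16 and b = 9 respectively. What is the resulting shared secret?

8

Party 2 sends B = g^b mod q = 17^9 mod 233.
17^1 ≡ 17 (mod 233)
17^2 = (17^1)^2 ≡ 17^2 = 289 ≡ 56 (mod 233)
17^4 = (17^2)^2 ≡ 56^2 = 3136 ≡ 107 (mod 233)
17^8 = (17^4)^2 ≡ 107^2 = 11449 ≡ 32 (mod 233)
17^9 = 17^8 · 17^1 ≡ 32 · 17 ≡ 78 (mod 233).
So B = 78. Party 1 then computes K = B^a mod q = 78^16 mod 233.
78^1 ≡ 78 (mod 233)
78^2 = (78^1)^2 ≡ 78^2 = 6084 ≡ 26 (mod 233)
78^4 = (78^2)^2 ≡ 26^2 = 676 ≡ 210 (mod 233)
78^8 = (78^4)^2 ≡ 210^2 = 44100 ≡ 63 (mod 233)
78^16 = (78^8)^2 ≡ 63^2 = 3969 ≡ 8 (mod 233)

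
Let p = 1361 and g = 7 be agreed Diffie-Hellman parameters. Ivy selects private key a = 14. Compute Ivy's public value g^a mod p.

1351

Public value = 7^14 mod 1361.
7^1 ≡ 7 (mod 1361)
7^2 = (7^1)^2 ≡ 7^2 = 49 ≡ 49 (mod 1361)
7^4 = (7^2)^2 ≡ 49^2 = 2401 ≡ 1040 (mod 1361)
7^8 = (7^4)^2 ≡ 1040^2 = 1081600 ≡ 966 (mod 1361)
7^14 = 7^8 · 7^4 · 7^2 ≡ 966 · 1040 · 49 ≡ 1351 (mod 1361).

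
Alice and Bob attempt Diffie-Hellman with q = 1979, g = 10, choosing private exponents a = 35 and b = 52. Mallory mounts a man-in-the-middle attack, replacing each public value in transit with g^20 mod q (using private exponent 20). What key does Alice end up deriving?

Alice receives Mallory's public value M = 10^20 mod 1979 instead of the honest one.
10^1 ≡ 10 (mod 1979)
10^2 = (10^1)^2 ≡ 10^2 = 100 ≡ 100 (mod 1979)
10^4 = (10^2)^2 ≡ 100^2 = 10000 ≡ 105 (mod 1979)
10^8 = (10^4)^2 ≡ 105^2 = 11025 ≡ 1130 (mod 1979)
10^16 = (10^8)^2 ≡ 1130^2 = 1276900 ≡ 445 (mod 1979)
10^20 = 10^16 · 10^4 ≡ 445 · 105 ≡ 1208 (mod 1979).
So M = 1208. Alice computes K = M^35 mod 1979.
1208^1 ≡ 1208 (mod 1979)
1208^2 = (1208^1)^2 ≡ 1208^2 = 1459264 ≡ 741 (mod 1979)
1208^4 = (1208^2)^2 ≡ 741^2 = 549081 ≡ 898 (mod 1979)
1208^8 = (1208^4)^2 ≡ 898^2 = 806404 ≡ 951 (mod 1979)
1208^16 = (1208^8)^2 ≡ 951^2 = 904401 ≡ 1977 (mod 1979)
1208^32 = (1208^16)^2 ≡ 1977^2 = 3908529 ≡ 4 (mod 1979)
1208^35 = 1208^32 · 1208^2 · 1208^1 ≡ 4 · 741 · 1208 ≡ 501 (mod 1979).

501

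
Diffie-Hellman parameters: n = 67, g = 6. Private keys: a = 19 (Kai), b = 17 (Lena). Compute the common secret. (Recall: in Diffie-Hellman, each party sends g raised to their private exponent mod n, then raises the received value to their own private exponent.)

47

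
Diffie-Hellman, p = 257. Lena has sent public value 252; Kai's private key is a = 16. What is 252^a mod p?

Shared key K = 252^16 mod 257.
252^1 ≡ 252 (mod 257)
252^2 = (252^1)^2 ≡ 252^2 = 63504 ≡ 25 (mod 257)
252^4 = (252^2)^2 ≡ 25^2 = 625 ≡ 111 (mod 257)
252^8 = (252^4)^2 ≡ 111^2 = 12321 ≡ 242 (mod 257)
252^16 = (252^8)^2 ≡ 242^2 = 58564 ≡ 225 (mod 257)

225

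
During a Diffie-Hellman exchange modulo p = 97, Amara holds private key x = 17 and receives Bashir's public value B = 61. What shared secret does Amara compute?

Shared key K = 61^17 mod 97.
61^1 ≡ 61 (mod 97)
61^2 = (61^1)^2 ≡ 61^2 = 3721 ≡ 35 (mod 97)
61^4 = (61^2)^2 ≡ 35^2 = 1225 ≡ 61 (mod 97)
61^8 = (61^4)^2 ≡ 61^2 = 3721 ≡ 35 (mod 97)
61^16 = (61^8)^2 ≡ 35^2 = 1225 ≡ 61 (mod 97)
61^17 = 61^16 · 61^1 ≡ 61 · 61 ≡ 35 (mod 97).

35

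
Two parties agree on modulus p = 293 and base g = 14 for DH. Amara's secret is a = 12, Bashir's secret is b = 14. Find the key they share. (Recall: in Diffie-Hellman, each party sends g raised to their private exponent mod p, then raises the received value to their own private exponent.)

Amara sends A = g^a mod p = 14^12 mod 293.
14^1 ≡ 14 (mod 293)
14^2 = (14^1)^2 ≡ 14^2 = 196 ≡ 196 (mod 293)
14^4 = (14^2)^2 ≡ 196^2 = 38416 ≡ 33 (mod 293)
14^8 = (14^4)^2 ≡ 33^2 = 1089 ≡ 210 (mod 293)
14^12 = 14^8 · 14^4 ≡ 210 · 33 ≡ 191 (mod 293).
So A = 191. Bashir then computes K = A^b mod p = 191^14 mod 293.
191^1 ≡ 191 (mod 293)
191^2 = (191^1)^2 ≡ 191^2 = 36481 ≡ 149 (mod 293)
191^4 = (191^2)^2 ≡ 149^2 = 22201 ≡ 226 (mod 293)
191^8 = (191^4)^2 ≡ 226^2 = 51076 ≡ 94 (mod 293)
191^14 = 191^8 · 191^4 · 191^2 ≡ 94 · 226 · 149 ≡ 77 (mod 293).

77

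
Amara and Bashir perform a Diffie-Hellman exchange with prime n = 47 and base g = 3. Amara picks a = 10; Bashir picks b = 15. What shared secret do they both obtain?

Bashir sends B = g^b mod n = 3^15 mod 47.
3^1 ≡ 3 (mod 47)
3^2 = (3^1)^2 ≡ 3^2 = 9 ≡ 9 (mod 47)
3^4 = (3^2)^2 ≡ 9^2 = 81 ≡ 34 (mod 47)
3^8 = (3^4)^2 ≡ 34^2 = 1156 ≡ 28 (mod 47)
3^15 = 3^8 · 3^4 · 3^2 · 3^1 ≡ 28 · 34 · 9 · 3 ≡ 42 (mod 47).
So B = 42. Amara then computes K = B^a mod n = 42^10 mod 47.
42^1 ≡ 42 (mod 47)
42^2 = (42^1)^2 ≡ 42^2 = 1764 ≡ 25 (mod 47)
42^4 = (42^2)^2 ≡ 25^2 = 625 ≡ 14 (mod 47)
42^8 = (42^4)^2 ≡ 14^2 = 196 ≡ 8 (mod 47)
42^10 = 42^8 · 42^2 ≡ 8 · 25 ≡ 12 (mod 47).

12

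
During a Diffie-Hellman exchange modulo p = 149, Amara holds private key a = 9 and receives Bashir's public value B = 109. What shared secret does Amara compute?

Shared key K = 109^9 mod 149.
109^1 ≡ 109 (mod 149)
109^2 = (109^1)^2 ≡ 109^2 = 11881 ≡ 110 (mod 149)
109^4 = (109^2)^2 ≡ 110^2 = 12100 ≡ 31 (mod 149)
109^8 = (109^4)^2 ≡ 31^2 = 961 ≡ 67 (mod 149)
109^9 = 109^8 · 109^1 ≡ 67 · 109 ≡ 2 (mod 149).

2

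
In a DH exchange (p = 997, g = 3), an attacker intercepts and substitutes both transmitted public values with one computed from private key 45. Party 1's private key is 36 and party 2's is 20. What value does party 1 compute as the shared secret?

Party 1 receives an attacker's public value M = 3^45 mod 997 instead of the honest one.
3^1 ≡ 3 (mod 997)
3^2 = (3^1)^2 ≡ 3^2 = 9 ≡ 9 (mod 997)
3^4 = (3^2)^2 ≡ 9^2 = 81 ≡ 81 (mod 997)
3^8 = (3^4)^2 ≡ 81^2 = 6561 ≡ 579 (mod 997)
3^16 = (3^8)^2 ≡ 579^2 = 335241 ≡ 249 (mod 997)
3^32 = (3^16)^2 ≡ 249^2 = 62001 ≡ 187 (mod 997)
3^45 = 3^32 · 3^8 · 3^4 · 3^1 ≡ 187 · 579 · 81 · 3 ≡ 506 (mod 997).
So M = 506. Party 1 computes K = M^36 mod 997.
506^1 ≡ 506 (mod 997)
506^2 = (506^1)^2 ≡ 506^2 = 256036 ≡ 804 (mod 997)
506^4 = (506^2)^2 ≡ 804^2 = 646416 ≡ 360 (mod 997)
506^8 = (506^4)^2 ≡ 360^2 = 129600 ≡ 987 (mod 997)
506^16 = (506^8)^2 ≡ 987^2 = 974169 ≡ 100 (mod 997)
506^32 = (506^16)^2 ≡ 100^2 = 10000 ≡ 30 (mod 997)
506^36 = 506^32 · 506^4 ≡ 30 · 360 ≡ 830 (mod 997).

830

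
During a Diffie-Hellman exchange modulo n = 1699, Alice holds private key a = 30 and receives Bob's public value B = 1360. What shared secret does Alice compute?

658

Shared key K = 1360^30 mod 1699.
1360^1 ≡ 1360 (mod 1699)
1360^2 = (1360^1)^2 ≡ 1360^2 = 1849600 ≡ 1088 (mod 1699)
1360^4 = (1360^2)^2 ≡ 1088^2 = 1183744 ≡ 1240 (mod 1699)
1360^8 = (1360^4)^2 ≡ 1240^2 = 1537600 ≡ 5 (mod 1699)
1360^16 = (1360^8)^2 ≡ 5^2 = 25 ≡ 25 (mod 1699)
1360^30 = 1360^16 · 1360^8 · 1360^4 · 1360^2 ≡ 25 · 5 · 1240 · 1088 ≡ 658 (mod 1699).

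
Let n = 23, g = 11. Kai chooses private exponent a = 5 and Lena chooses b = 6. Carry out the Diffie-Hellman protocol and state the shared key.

8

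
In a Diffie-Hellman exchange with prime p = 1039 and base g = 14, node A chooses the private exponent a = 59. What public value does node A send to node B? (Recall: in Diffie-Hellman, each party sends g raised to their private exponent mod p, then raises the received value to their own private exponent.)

Public value = 14^59 mod 1039.
14^1 ≡ 14 (mod 1039)
14^2 = (14^1)^2 ≡ 14^2 = 196 ≡ 196 (mod 1039)
14^4 = (14^2)^2 ≡ 196^2 = 38416 ≡ 1012 (mod 1039)
14^8 = (14^4)^2 ≡ 1012^2 = 1024144 ≡ 729 (mod 1039)
14^16 = (14^8)^2 ≡ 729^2 = 531441 ≡ 512 (mod 1039)
14^32 = (14^16)^2 ≡ 512^2 = 262144 ≡ 316 (mod 1039)
14^59 = 14^32 · 14^16 · 14^8 · 14^2 · 14^1 ≡ 316 · 512 · 729 · 196 · 14 ≡ 423 (mod 1039).

423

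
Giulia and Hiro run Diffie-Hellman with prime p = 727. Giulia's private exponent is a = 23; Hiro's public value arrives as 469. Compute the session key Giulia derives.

Shared key K = 469^23 mod 727.
469^1 ≡ 469 (mod 727)
469^2 = (469^1)^2 ≡ 469^2 = 219961 ≡ 407 (mod 727)
469^4 = (469^2)^2 ≡ 407^2 = 165649 ≡ 620 (mod 727)
469^8 = (469^4)^2 ≡ 620^2 = 384400 ≡ 544 (mod 727)
469^16 = (469^8)^2 ≡ 544^2 = 295936 ≡ 47 (mod 727)
469^23 = 469^16 · 469^4 · 469^2 · 469^1 ≡ 47 · 620 · 407 · 469 ≡ 549 (mod 727).

549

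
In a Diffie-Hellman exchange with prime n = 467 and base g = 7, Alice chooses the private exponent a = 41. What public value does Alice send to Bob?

Public value = 7^41 mod 467.
7^1 ≡ 7 (mod 467)
7^2 = (7^1)^2 ≡ 7^2 = 49 ≡ 49 (mod 467)
7^4 = (7^2)^2 ≡ 49^2 = 2401 ≡ 66 (mod 467)
7^8 = (7^4)^2 ≡ 66^2 = 4356 ≡ 153 (mod 467)
7^16 = (7^8)^2 ≡ 153^2 = 23409 ≡ 59 (mod 467)
7^32 = (7^16)^2 ≡ 59^2 = 3481 ≡ 212 (mod 467)
7^41 = 7^32 · 7^8 · 7^1 ≡ 212 · 153 · 7 ≡ 90 (mod 467).

90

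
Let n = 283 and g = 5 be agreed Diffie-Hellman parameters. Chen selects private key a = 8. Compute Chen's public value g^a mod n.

85

Public value = 5^8 mod 283.
5^1 ≡ 5 (mod 283)
5^2 = (5^1)^2 ≡ 5^2 = 25 ≡ 25 (mod 283)
5^4 = (5^2)^2 ≡ 25^2 = 625 ≡ 59 (mod 283)
5^8 = (5^4)^2 ≡ 59^2 = 3481 ≡ 85 (mod 283)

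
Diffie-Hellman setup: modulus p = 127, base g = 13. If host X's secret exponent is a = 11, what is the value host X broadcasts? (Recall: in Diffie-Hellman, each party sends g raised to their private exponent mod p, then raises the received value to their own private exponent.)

82

Public value = 13^{11} \pmod{127}.
13^1 ≡ 13 (mod 127)
13^2 = (13^1)^2 ≡ 13^2 = 169 ≡ 42 (mod 127)
13^4 = (13^2)^2 ≡ 42^2 = 1764 ≡ 113 (mod 127)
13^8 = (13^4)^2 ≡ 113^2 = 12769 ≡ 69 (mod 127)
13^11 = 13^8 · 13^2 · 13^1 ≡ 69 · 42 · 13 ≡ 82 (mod 127).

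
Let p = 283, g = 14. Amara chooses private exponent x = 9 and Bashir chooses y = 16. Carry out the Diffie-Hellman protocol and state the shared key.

Amara sends A = g^x mod p = 14^9 mod 283.
14^1 ≡ 14 (mod 283)
14^2 = (14^1)^2 ≡ 14^2 = 196 ≡ 196 (mod 283)
14^4 = (14^2)^2 ≡ 196^2 = 38416 ≡ 211 (mod 283)
14^8 = (14^4)^2 ≡ 211^2 = 44521 ≡ 90 (mod 283)
14^9 = 14^8 · 14^1 ≡ 90 · 14 ≡ 128 (mod 283).
So A = 128. Bashir then computes K = A^y mod p = 128^16 mod 283.
128^1 ≡ 128 (mod 283)
128^2 = (128^1)^2 ≡ 128^2 = 16384 ≡ 253 (mod 283)
128^4 = (128^2)^2 ≡ 253^2 = 64009 ≡ 51 (mod 283)
128^8 = (128^4)^2 ≡ 51^2 = 2601 ≡ 54 (mod 283)
128^16 = (128^8)^2 ≡ 54^2 = 2916 ≡ 86 (mod 283)

86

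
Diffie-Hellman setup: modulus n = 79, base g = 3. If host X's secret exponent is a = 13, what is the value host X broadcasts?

Public value = 3^13 (mod 79).
3^1 ≡ 3 (mod 79)
3^2 = (3^1)^2 ≡ 3^2 = 9 ≡ 9 (mod 79)
3^4 = (3^2)^2 ≡ 9^2 = 81 ≡ 2 (mod 79)
3^8 = (3^4)^2 ≡ 2^2 = 4 ≡ 4 (mod 79)
3^13 = 3^8 · 3^4 · 3^1 ≡ 4 · 2 · 3 ≡ 24 (mod 79).

24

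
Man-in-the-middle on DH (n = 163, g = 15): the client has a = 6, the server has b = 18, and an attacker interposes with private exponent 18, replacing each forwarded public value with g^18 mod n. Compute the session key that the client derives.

104

The client receives an attacker's public value M = 15^18 mod 163 instead of the honest one.
15^1 ≡ 15 (mod 163)
15^2 = (15^1)^2 ≡ 15^2 = 225 ≡ 62 (mod 163)
15^4 = (15^2)^2 ≡ 62^2 = 3844 ≡ 95 (mod 163)
15^8 = (15^4)^2 ≡ 95^2 = 9025 ≡ 60 (mod 163)
15^16 = (15^8)^2 ≡ 60^2 = 3600 ≡ 14 (mod 163)
15^18 = 15^16 · 15^2 ≡ 14 · 62 ≡ 53 (mod 163).
So M = 53. The client computes K = M^6 mod 163.
53^1 ≡ 53 (mod 163)
53^2 = (53^1)^2 ≡ 53^2 = 2809 ≡ 38 (mod 163)
53^4 = (53^2)^2 ≡ 38^2 = 1444 ≡ 140 (mod 163)
53^6 = 53^4 · 53^2 ≡ 140 · 38 ≡ 104 (mod 163).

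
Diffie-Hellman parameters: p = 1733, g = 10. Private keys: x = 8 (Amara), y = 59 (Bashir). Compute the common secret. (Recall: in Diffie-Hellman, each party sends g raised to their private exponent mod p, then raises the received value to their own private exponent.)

Amara sends A = g^x mod p = 10^8 mod 1733.
10^1 ≡ 10 (mod 1733)
10^2 = (10^1)^2 ≡ 10^2 = 100 ≡ 100 (mod 1733)
10^4 = (10^2)^2 ≡ 100^2 = 10000 ≡ 1335 (mod 1733)
10^8 = (10^4)^2 ≡ 1335^2 = 1782225 ≡ 701 (mod 1733)
So A = 701. Bashir then computes K = A^y mod p = 701^59 mod 1733.
701^1 ≡ 701 (mod 1733)
701^2 = (701^1)^2 ≡ 701^2 = 491401 ≡ 962 (mod 1733)
701^4 = (701^2)^2 ≡ 962^2 = 925444 ≡ 22 (mod 1733)
701^8 = (701^4)^2 ≡ 22^2 = 484 ≡ 484 (mod 1733)
701^16 = (701^8)^2 ≡ 484^2 = 234256 ≡ 301 (mod 1733)
701^32 = (701^16)^2 ≡ 301^2 = 90601 ≡ 485 (mod 1733)
701^59 = 701^32 · 701^16 · 701^8 · 701^2 · 701^1 ≡ 485 · 301 · 484 · 962 · 701 ≡ 884 (mod 1733).

884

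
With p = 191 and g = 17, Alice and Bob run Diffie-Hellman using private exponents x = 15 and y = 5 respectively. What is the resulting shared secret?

36

Alice sends A = g^x mod p = 17^15 mod 191.
17^1 ≡ 17 (mod 191)
17^2 = (17^1)^2 ≡ 17^2 = 289 ≡ 98 (mod 191)
17^4 = (17^2)^2 ≡ 98^2 = 9604 ≡ 54 (mod 191)
17^8 = (17^4)^2 ≡ 54^2 = 2916 ≡ 51 (mod 191)
17^15 = 17^8 · 17^4 · 17^2 · 17^1 ≡ 51 · 54 · 98 · 17 ≡ 153 (mod 191).
So A = 153. Bob then computes K = A^y mod p = 153^5 mod 191.
153^1 ≡ 153 (mod 191)
153^2 = (153^1)^2 ≡ 153^2 = 23409 ≡ 107 (mod 191)
153^4 = (153^2)^2 ≡ 107^2 = 11449 ≡ 180 (mod 191)
153^5 = 153^4 · 153^1 ≡ 180 · 153 ≡ 36 (mod 191).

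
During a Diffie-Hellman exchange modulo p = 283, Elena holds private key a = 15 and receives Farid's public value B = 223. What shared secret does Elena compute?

76

Shared key K = 223^15 mod 283.
223^1 ≡ 223 (mod 283)
223^2 = (223^1)^2 ≡ 223^2 = 49729 ≡ 204 (mod 283)
223^4 = (223^2)^2 ≡ 204^2 = 41616 ≡ 15 (mod 283)
223^8 = (223^4)^2 ≡ 15^2 = 225 ≡ 225 (mod 283)
223^15 = 223^8 · 223^4 · 223^2 · 223^1 ≡ 225 · 15 · 204 · 223 ≡ 76 (mod 283).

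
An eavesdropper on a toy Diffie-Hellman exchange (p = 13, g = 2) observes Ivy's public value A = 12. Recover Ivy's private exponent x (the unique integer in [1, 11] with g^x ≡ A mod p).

6

Try successive powers of 2 modulo 13:
2^1 ≡ 2
2^2 ≡ 4
2^3 ≡ 8
2^4 ≡ 3
2^5 ≡ 6
2^6 ≡ 12
Found: x = 6.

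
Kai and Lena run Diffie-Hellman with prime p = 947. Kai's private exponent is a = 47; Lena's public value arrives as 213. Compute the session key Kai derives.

7

Shared key K = 213^47 mod 947.
213^1 ≡ 213 (mod 947)
213^2 = (213^1)^2 ≡ 213^2 = 45369 ≡ 860 (mod 947)
213^4 = (213^2)^2 ≡ 860^2 = 739600 ≡ 940 (mod 947)
213^8 = (213^4)^2 ≡ 940^2 = 883600 ≡ 49 (mod 947)
213^16 = (213^8)^2 ≡ 49^2 = 2401 ≡ 507 (mod 947)
213^32 = (213^16)^2 ≡ 507^2 = 257049 ≡ 412 (mod 947)
213^47 = 213^32 · 213^8 · 213^4 · 213^2 · 213^1 ≡ 412 · 49 · 940 · 860 · 213 ≡ 7 (mod 947).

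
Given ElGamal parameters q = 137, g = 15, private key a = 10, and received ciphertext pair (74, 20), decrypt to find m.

Shared mask s = c₁^a mod q = 74^10 mod 137.
74^1 ≡ 74 (mod 137)
74^2 = (74^1)^2 ≡ 74^2 = 5476 ≡ 133 (mod 137)
74^4 = (74^2)^2 ≡ 133^2 = 17689 ≡ 16 (mod 137)
74^8 = (74^4)^2 ≡ 16^2 = 256 ≡ 119 (mod 137)
74^10 = 74^8 · 74^2 ≡ 119 · 133 ≡ 72 (mod 137).
So s = 72; s⁻¹ ≡ 59 (mod 137).
m = c₂ · s⁻¹ mod 137 = 20 · 59 mod 137 = 84.

84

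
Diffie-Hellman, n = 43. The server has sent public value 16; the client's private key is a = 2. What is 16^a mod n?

Shared key K = 16^2 mod 43.
16^1 ≡ 16 (mod 43)
16^2 = (16^1)^2 ≡ 16^2 = 256 ≡ 41 (mod 43)

41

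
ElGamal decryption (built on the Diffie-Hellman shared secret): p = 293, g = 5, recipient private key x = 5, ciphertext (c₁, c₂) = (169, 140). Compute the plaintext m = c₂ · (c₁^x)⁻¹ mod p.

4

Shared mask s = c₁^x mod p = 169^5 mod 293.
169^1 ≡ 169 (mod 293)
169^2 = (169^1)^2 ≡ 169^2 = 28561 ≡ 140 (mod 293)
169^4 = (169^2)^2 ≡ 140^2 = 19600 ≡ 262 (mod 293)
169^5 = 169^4 · 169^1 ≡ 262 · 169 ≡ 35 (mod 293).
So s = 35; s⁻¹ ≡ 67 (mod 293).
m = c₂ · s⁻¹ mod 293 = 140 · 67 mod 293 = 4.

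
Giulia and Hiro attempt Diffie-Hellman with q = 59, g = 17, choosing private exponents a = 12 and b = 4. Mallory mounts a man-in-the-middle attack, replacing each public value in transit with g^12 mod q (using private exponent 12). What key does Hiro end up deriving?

5

Hiro receives Mallory's public value M = 17^12 mod 59 instead of the honest one.
17^1 ≡ 17 (mod 59)
17^2 = (17^1)^2 ≡ 17^2 = 289 ≡ 53 (mod 59)
17^4 = (17^2)^2 ≡ 53^2 = 2809 ≡ 36 (mod 59)
17^8 = (17^4)^2 ≡ 36^2 = 1296 ≡ 57 (mod 59)
17^12 = 17^8 · 17^4 ≡ 57 · 36 ≡ 46 (mod 59).
So M = 46. Hiro computes K = M^4 mod 59.
46^1 ≡ 46 (mod 59)
46^2 = (46^1)^2 ≡ 46^2 = 2116 ≡ 51 (mod 59)
46^4 = (46^2)^2 ≡ 51^2 = 2601 ≡ 5 (mod 59)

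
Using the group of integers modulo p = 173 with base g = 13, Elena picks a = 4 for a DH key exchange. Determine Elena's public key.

Public value = 13^4 mod 173.
13^1 ≡ 13 (mod 173)
13^2 = (13^1)^2 ≡ 13^2 = 169 ≡ 169 (mod 173)
13^4 = (13^2)^2 ≡ 169^2 = 28561 ≡ 16 (mod 173)

16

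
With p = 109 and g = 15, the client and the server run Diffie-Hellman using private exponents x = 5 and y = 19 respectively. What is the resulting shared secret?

The server sends B = g^y mod p = 15^19 mod 109.
15^1 ≡ 15 (mod 109)
15^2 = (15^1)^2 ≡ 15^2 = 225 ≡ 7 (mod 109)
15^4 = (15^2)^2 ≡ 7^2 = 49 ≡ 49 (mod 109)
15^8 = (15^4)^2 ≡ 49^2 = 2401 ≡ 3 (mod 109)
15^16 = (15^8)^2 ≡ 3^2 = 9 ≡ 9 (mod 109)
15^19 = 15^16 · 15^2 · 15^1 ≡ 9 · 7 · 15 ≡ 73 (mod 109).
So B = 73. The client then computes K = B^x mod p = 73^5 mod 109.
73^1 ≡ 73 (mod 109)
73^2 = (73^1)^2 ≡ 73^2 = 5329 ≡ 97 (mod 109)
73^4 = (73^2)^2 ≡ 97^2 = 9409 ≡ 35 (mod 109)
73^5 = 73^4 · 73^1 ≡ 35 · 73 ≡ 48 (mod 109).

48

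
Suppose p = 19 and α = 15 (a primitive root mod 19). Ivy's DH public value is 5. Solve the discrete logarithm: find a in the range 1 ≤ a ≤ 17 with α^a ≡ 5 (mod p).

Try successive powers of 15 modulo 19:
15^1 ≡ 15
15^2 ≡ 16
15^3 ≡ 12
15^4 ≡ 9
15^5 ≡ 2
15^6 ≡ 11
15^7 ≡ 13
15^8 ≡ 5
Found: a = 8.

8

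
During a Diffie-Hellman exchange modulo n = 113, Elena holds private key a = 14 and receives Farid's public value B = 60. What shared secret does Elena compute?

Shared key K = 60^14 mod 113.
60^1 ≡ 60 (mod 113)
60^2 = (60^1)^2 ≡ 60^2 = 3600 ≡ 97 (mod 113)
60^4 = (60^2)^2 ≡ 97^2 = 9409 ≡ 30 (mod 113)
60^8 = (60^4)^2 ≡ 30^2 = 900 ≡ 109 (mod 113)
60^14 = 60^8 · 60^4 · 60^2 ≡ 109 · 30 · 97 ≡ 112 (mod 113).

112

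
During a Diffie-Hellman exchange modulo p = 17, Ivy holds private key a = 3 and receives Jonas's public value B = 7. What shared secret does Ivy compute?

Shared key K = 7^3 mod 17.
7^1 ≡ 7 (mod 17)
7^2 = (7^1)^2 ≡ 7^2 = 49 ≡ 15 (mod 17)
7^3 = 7^2 · 7^1 ≡ 15 · 7 ≡ 3 (mod 17).

3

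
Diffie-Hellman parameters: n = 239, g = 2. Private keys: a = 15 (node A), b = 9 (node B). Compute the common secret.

50

Node B sends B = g^b mod n = 2^9 mod 239.
2^1 ≡ 2 (mod 239)
2^2 = (2^1)^2 ≡ 2^2 = 4 ≡ 4 (mod 239)
2^4 = (2^2)^2 ≡ 4^2 = 16 ≡ 16 (mod 239)
2^8 = (2^4)^2 ≡ 16^2 = 256 ≡ 17 (mod 239)
2^9 = 2^8 · 2^1 ≡ 17 · 2 ≡ 34 (mod 239).
So B = 34. Node A then computes K = B^a mod n = 34^15 mod 239.
34^1 ≡ 34 (mod 239)
34^2 = (34^1)^2 ≡ 34^2 = 1156 ≡ 200 (mod 239)
34^4 = (34^2)^2 ≡ 200^2 = 40000 ≡ 87 (mod 239)
34^8 = (34^4)^2 ≡ 87^2 = 7569 ≡ 160 (mod 239)
34^15 = 34^8 · 34^4 · 34^2 · 34^1 ≡ 160 · 87 · 200 · 34 ≡ 50 (mod 239).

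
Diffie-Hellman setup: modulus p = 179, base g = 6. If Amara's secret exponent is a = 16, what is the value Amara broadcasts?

80

Public value = 6^16 mod 179.
6^1 ≡ 6 (mod 179)
6^2 = (6^1)^2 ≡ 6^2 = 36 ≡ 36 (mod 179)
6^4 = (6^2)^2 ≡ 36^2 = 1296 ≡ 43 (mod 179)
6^8 = (6^4)^2 ≡ 43^2 = 1849 ≡ 59 (mod 179)
6^16 = (6^8)^2 ≡ 59^2 = 3481 ≡ 80 (mod 179)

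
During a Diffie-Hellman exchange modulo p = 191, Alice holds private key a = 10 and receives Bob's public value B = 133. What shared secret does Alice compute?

Shared key K = 133^10 mod 191.
133^1 ≡ 133 (mod 191)
133^2 = (133^1)^2 ≡ 133^2 = 17689 ≡ 117 (mod 191)
133^4 = (133^2)^2 ≡ 117^2 = 13689 ≡ 128 (mod 191)
133^8 = (133^4)^2 ≡ 128^2 = 16384 ≡ 149 (mod 191)
133^10 = 133^8 · 133^2 ≡ 149 · 117 ≡ 52 (mod 191).

52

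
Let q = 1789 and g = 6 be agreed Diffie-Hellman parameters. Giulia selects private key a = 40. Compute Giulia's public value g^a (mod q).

1086

Public value = 6^40 (mod 1789).
6^1 ≡ 6 (mod 1789)
6^2 = (6^1)^2 ≡ 6^2 = 36 ≡ 36 (mod 1789)
6^4 = (6^2)^2 ≡ 36^2 = 1296 ≡ 1296 (mod 1789)
6^8 = (6^4)^2 ≡ 1296^2 = 1679616 ≡ 1534 (mod 1789)
6^16 = (6^8)^2 ≡ 1534^2 = 2353156 ≡ 621 (mod 1789)
6^32 = (6^16)^2 ≡ 621^2 = 385641 ≡ 1006 (mod 1789)
6^40 = 6^32 · 6^8 ≡ 1006 · 1534 ≡ 1086 (mod 1789).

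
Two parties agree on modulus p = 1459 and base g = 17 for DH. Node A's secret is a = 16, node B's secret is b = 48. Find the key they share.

64

Node A sends A = g^a mod p = 17^16 mod 1459.
17^1 ≡ 17 (mod 1459)
17^2 = (17^1)^2 ≡ 17^2 = 289 ≡ 289 (mod 1459)
17^4 = (17^2)^2 ≡ 289^2 = 83521 ≡ 358 (mod 1459)
17^8 = (17^4)^2 ≡ 358^2 = 128164 ≡ 1231 (mod 1459)
17^16 = (17^8)^2 ≡ 1231^2 = 1515361 ≡ 919 (mod 1459)
So A = 919. Node B then computes K = A^b mod p = 919^48 mod 1459.
919^1 ≡ 919 (mod 1459)
919^2 = (919^1)^2 ≡ 919^2 = 844561 ≡ 1259 (mod 1459)
919^4 = (919^2)^2 ≡ 1259^2 = 1585081 ≡ 607 (mod 1459)
919^8 = (919^4)^2 ≡ 607^2 = 368449 ≡ 781 (mod 1459)
919^16 = (919^8)^2 ≡ 781^2 = 609961 ≡ 99 (mod 1459)
919^32 = (919^16)^2 ≡ 99^2 = 9801 ≡ 1047 (mod 1459)
919^48 = 919^32 · 919^16 ≡ 1047 · 99 ≡ 64 (mod 1459).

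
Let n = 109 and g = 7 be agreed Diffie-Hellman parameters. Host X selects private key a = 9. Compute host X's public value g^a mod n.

63

Public value = 7^9 mod 109.
7^1 ≡ 7 (mod 109)
7^2 = (7^1)^2 ≡ 7^2 = 49 ≡ 49 (mod 109)
7^4 = (7^2)^2 ≡ 49^2 = 2401 ≡ 3 (mod 109)
7^8 = (7^4)^2 ≡ 3^2 = 9 ≡ 9 (mod 109)
7^9 = 7^8 · 7^1 ≡ 9 · 7 ≡ 63 (mod 109).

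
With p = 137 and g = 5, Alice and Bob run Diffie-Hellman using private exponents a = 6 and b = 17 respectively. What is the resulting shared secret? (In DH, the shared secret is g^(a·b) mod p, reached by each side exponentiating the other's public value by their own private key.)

100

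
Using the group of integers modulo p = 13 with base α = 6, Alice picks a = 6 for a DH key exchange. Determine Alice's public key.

12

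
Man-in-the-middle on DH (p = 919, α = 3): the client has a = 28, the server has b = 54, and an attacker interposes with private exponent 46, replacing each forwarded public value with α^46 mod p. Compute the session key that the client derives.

745

The client receives an attacker's public value M = 3^46 mod 919 instead of the honest one.
3^1 ≡ 3 (mod 919)
3^2 = (3^1)^2 ≡ 3^2 = 9 ≡ 9 (mod 919)
3^4 = (3^2)^2 ≡ 9^2 = 81 ≡ 81 (mod 919)
3^8 = (3^4)^2 ≡ 81^2 = 6561 ≡ 128 (mod 919)
3^16 = (3^8)^2 ≡ 128^2 = 16384 ≡ 761 (mod 919)
3^32 = (3^16)^2 ≡ 761^2 = 579121 ≡ 151 (mod 919)
3^46 = 3^32 · 3^8 · 3^4 · 3^2 ≡ 151 · 128 · 81 · 9 ≡ 4 (mod 919).
So M = 4. The client computes K = M^28 mod 919.
4^1 ≡ 4 (mod 919)
4^2 = (4^1)^2 ≡ 4^2 = 16 ≡ 16 (mod 919)
4^4 = (4^2)^2 ≡ 16^2 = 256 ≡ 256 (mod 919)
4^8 = (4^4)^2 ≡ 256^2 = 65536 ≡ 287 (mod 919)
4^16 = (4^8)^2 ≡ 287^2 = 82369 ≡ 578 (mod 919)
4^28 = 4^16 · 4^8 · 4^4 ≡ 578 · 287 · 256 ≡ 745 (mod 919).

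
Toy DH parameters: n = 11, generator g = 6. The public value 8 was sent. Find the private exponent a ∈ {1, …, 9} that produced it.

Try successive powers of 6 modulo 11:
6^1 ≡ 6
6^2 ≡ 3
6^3 ≡ 7
6^4 ≡ 9
6^5 ≡ 10
6^6 ≡ 5
6^7 ≡ 8
Found: a = 7.

7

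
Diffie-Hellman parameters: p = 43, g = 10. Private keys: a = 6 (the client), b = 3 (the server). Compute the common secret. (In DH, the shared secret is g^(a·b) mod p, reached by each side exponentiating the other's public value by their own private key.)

The server sends B = g^b mod p = 10^3 mod 43.
10^1 ≡ 10 (mod 43)
10^2 = (10^1)^2 ≡ 10^2 = 100 ≡ 14 (mod 43)
10^3 = 10^2 · 10^1 ≡ 14 · 10 ≡ 11 (mod 43).
So B = 11. The client then computes K = B^a mod p = 11^6 mod 43.
11^1 ≡ 11 (mod 43)
11^2 = (11^1)^2 ≡ 11^2 = 121 ≡ 35 (mod 43)
11^4 = (11^2)^2 ≡ 35^2 = 1225 ≡ 21 (mod 43)
11^6 = 11^4 · 11^2 ≡ 21 · 35 ≡ 4 (mod 43).

4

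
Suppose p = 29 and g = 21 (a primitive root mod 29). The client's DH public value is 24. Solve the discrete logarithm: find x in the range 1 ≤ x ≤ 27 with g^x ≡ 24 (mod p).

12

Try successive powers of 21 modulo 29:
21^1 ≡ 21
21^2 ≡ 6
21^3 ≡ 10
21^4 ≡ 7
21^5 ≡ 2
21^6 ≡ 13
21^7 ≡ 12
21^8 ≡ 20
21^9 ≡ 14
21^10 ≡ 4
21^11 ≡ 26
21^12 ≡ 24
Found: x = 12.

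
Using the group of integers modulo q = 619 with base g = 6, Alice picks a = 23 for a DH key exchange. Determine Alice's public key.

109

Public value = 6^23 mod 619.
6^1 ≡ 6 (mod 619)
6^2 = (6^1)^2 ≡ 6^2 = 36 ≡ 36 (mod 619)
6^4 = (6^2)^2 ≡ 36^2 = 1296 ≡ 58 (mod 619)
6^8 = (6^4)^2 ≡ 58^2 = 3364 ≡ 269 (mod 619)
6^16 = (6^8)^2 ≡ 269^2 = 72361 ≡ 557 (mod 619)
6^23 = 6^16 · 6^4 · 6^2 · 6^1 ≡ 557 · 58 · 36 · 6 ≡ 109 (mod 619).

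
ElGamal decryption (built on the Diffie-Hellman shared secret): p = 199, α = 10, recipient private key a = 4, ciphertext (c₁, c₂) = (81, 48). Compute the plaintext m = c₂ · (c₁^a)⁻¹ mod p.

134

Shared mask s = c₁^a mod p = 81^4 mod 199.
81^1 ≡ 81 (mod 199)
81^2 = (81^1)^2 ≡ 81^2 = 6561 ≡ 193 (mod 199)
81^4 = (81^2)^2 ≡ 193^2 = 37249 ≡ 36 (mod 199)
So s = 36; s⁻¹ ≡ 94 (mod 199).
m = c₂ · s⁻¹ mod 199 = 48 · 94 mod 199 = 134.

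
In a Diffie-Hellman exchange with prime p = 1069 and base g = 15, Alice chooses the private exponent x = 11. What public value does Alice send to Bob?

924

Public value = 15^11 mod 1069.
15^1 ≡ 15 (mod 1069)
15^2 = (15^1)^2 ≡ 15^2 = 225 ≡ 225 (mod 1069)
15^4 = (15^2)^2 ≡ 225^2 = 50625 ≡ 382 (mod 1069)
15^8 = (15^4)^2 ≡ 382^2 = 145924 ≡ 540 (mod 1069)
15^11 = 15^8 · 15^2 · 15^1 ≡ 540 · 225 · 15 ≡ 924 (mod 1069).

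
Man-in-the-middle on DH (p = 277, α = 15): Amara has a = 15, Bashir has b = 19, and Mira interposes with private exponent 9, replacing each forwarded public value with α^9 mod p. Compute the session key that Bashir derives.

Bashir receives Mira's public value M = 15^9 mod 277 instead of the honest one.
15^1 ≡ 15 (mod 277)
15^2 = (15^1)^2 ≡ 15^2 = 225 ≡ 225 (mod 277)
15^4 = (15^2)^2 ≡ 225^2 = 50625 ≡ 211 (mod 277)
15^8 = (15^4)^2 ≡ 211^2 = 44521 ≡ 201 (mod 277)
15^9 = 15^8 · 15^1 ≡ 201 · 15 ≡ 245 (mod 277).
So M = 245. Bashir computes K = M^19 mod 277.
245^1 ≡ 245 (mod 277)
245^2 = (245^1)^2 ≡ 245^2 = 60025 ≡ 193 (mod 277)
245^4 = (245^2)^2 ≡ 193^2 = 37249 ≡ 131 (mod 277)
245^8 = (245^4)^2 ≡ 131^2 = 17161 ≡ 264 (mod 277)
245^16 = (245^8)^2 ≡ 264^2 = 69696 ≡ 169 (mod 277)
245^19 = 245^16 · 245^2 · 245^1 ≡ 169 · 193 · 245 ≡ 269 (mod 277).

269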